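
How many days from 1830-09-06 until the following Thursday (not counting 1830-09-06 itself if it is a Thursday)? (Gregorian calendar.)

3

Sep 6, 1830 is a Monday.
From Monday to the next Thursday is 3 days.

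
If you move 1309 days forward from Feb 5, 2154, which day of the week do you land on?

Tuesday

First find the weekday of Feb 5, 2154. Doomsday rule: the anchor day for the 2100s is Sunday. For year 54: 54÷12 = 4 r 6, and 6÷4 = 1, so 4+6+1 = 11.
Sunday + 11 ≡ Thursday — that's 2154's doomsday.
In February the doomsday date is Feb 28 (2154 is not a leap year).
Feb 5 is 23 days before Feb 28; 23 mod 7 = 2, so Thursday − 2 = Tuesday.
1309 mod 7 = 0, so 1309 days after a Tuesday is Tuesday + 0 = Tuesday.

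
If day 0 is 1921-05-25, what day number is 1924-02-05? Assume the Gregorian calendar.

May 25, 1921 → May 25, 1922: 365 days.
May 25, 1922 → May 25, 1923: 365 days.
May 25, 1923 → Jun 25, 1923: 31 days (May has 31).
Jun 25, 1923 → Jul 25, 1923: 30 days (June has 30).
Jul 25, 1923 → Aug 25, 1923: 31 days (July has 31).
Aug 25, 1923 → Sep 25, 1923: 31 days (August has 31).
Sep 25, 1923 → Oct 25, 1923: 30 days (September has 30).
Oct 25, 1923 → Nov 25, 1923: 31 days (October has 31).
Nov 25, 1923 → Dec 25, 1923: 30 days (November has 30).
Dec 25, 1923 → Jan 25, 1924: 31 days (December has 31).
Jan 25, 1924 → Feb 5, 1924: 11 days.
Total: 986 days.

986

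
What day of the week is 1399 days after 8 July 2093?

Tuesday

Jul 8, 2093 is a Wednesday.
1399 mod 7 = 6, so 1399 days after a Wednesday is Wednesday + 6 = Tuesday.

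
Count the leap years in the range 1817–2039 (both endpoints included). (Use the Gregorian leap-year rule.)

54

Multiples of 4 in [1817,2039]: 55.
Of those, multiples of 100: 2 (not leap unless ÷400).
Multiples of 400: 1.
Leap years = 55 − 2 + 1 = 54.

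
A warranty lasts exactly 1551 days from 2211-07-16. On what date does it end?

October 14, 2215

+366 (one year; includes Feb 29, 2212) → Jul 16, 2212 (1185 left).
+365 (one year) → Jul 16, 2213 (820 left).
+365 (one year) → Jul 16, 2214 (455 left).
+365 (one year) → Jul 16, 2215 (90 left).
Jul has 31 days: +16 → Aug 1, 2215 (74 left).
Aug has 31 days: +31 → Sep 1, 2215 (43 left).
Sep has 30 days: +30 → Oct 1, 2215 (13 left).
+13 → Oct 14, 2215.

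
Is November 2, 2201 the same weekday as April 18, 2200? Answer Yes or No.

No

From Apr 18, 2200 to Nov 2, 2201 is 563 days.
563 mod 7 = 3, so they are different weekdays.
(Apr 18, 2200 is a Friday; Nov 2, 2201 is a Monday.)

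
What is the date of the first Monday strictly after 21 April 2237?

Apr 21, 2237 is a Friday.
From Friday to the next Monday is 3 days.
Apr 21, 2237 + 3 = Apr 24, 2237.

April 24, 2237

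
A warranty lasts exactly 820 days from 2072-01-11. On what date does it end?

+366 (one year; includes Feb 29, 2072) → Jan 11, 2073 (454 left).
+365 (one year) → Jan 11, 2074 (89 left).
Jan has 31 days: +21 → Feb 1, 2074 (68 left).
Feb has 28 days: +28 → Mar 1, 2074 (40 left).
Mar has 31 days: +31 → Apr 1, 2074 (9 left).
+9 → Apr 10, 2074.

April 10, 2074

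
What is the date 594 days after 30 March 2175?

+366 (one year; includes Feb 29, 2176) → Mar 30, 2176 (228 left).
Mar has 31 days: +2 → Apr 1, 2176 (226 left).
Apr has 30 days: +30 → May 1, 2176 (196 left).
May has 31 days: +31 → Jun 1, 2176 (165 left).
Jun has 30 days: +30 → Jul 1, 2176 (135 left).
Jul has 31 days: +31 → Aug 1, 2176 (104 left).
Aug has 31 days: +31 → Sep 1, 2176 (73 left).
Sep has 30 days: +30 → Oct 1, 2176 (43 left).
Oct has 31 days: +31 → Nov 1, 2176 (12 left).
+12 → Nov 13, 2176.

November 13, 2176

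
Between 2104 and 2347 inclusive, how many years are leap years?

59

Multiples of 4 in [2104,2347]: 61.
Of those, multiples of 100: 2 (not leap unless ÷400).
Multiples of 400: 0.
Leap years = 61 − 2 + 0 = 59.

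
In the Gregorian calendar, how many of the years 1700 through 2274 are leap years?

Multiples of 4 in [1700,2274]: 144.
Of those, multiples of 100: 6 (not leap unless ÷400).
Multiples of 400: 1.
Leap years = 144 − 6 + 1 = 139.

139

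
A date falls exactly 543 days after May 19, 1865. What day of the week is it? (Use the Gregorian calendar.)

First find the weekday of May 19, 1865. Doomsday rule: the anchor day for the 1800s is Friday. For year 65: 65÷12 = 5 r 5, and 5÷4 = 1, so 5+5+1 = 11.
Friday + 11 ≡ Tuesday — that's 1865's doomsday.
In May the doomsday date is May 9.
May 19 is 10 days after May 9; 10 mod 7 = 3, so Tuesday + 3 = Friday.
543 mod 7 = 4, so 543 days after a Friday is Friday + 4 = Tuesday.

Tuesday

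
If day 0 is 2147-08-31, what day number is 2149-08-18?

718

Aug 31, 2147 → Aug 31, 2148: 366 days (Feb 29, 2148 is in that span).
Aug 31, 2148 → Sep 30, 2148: 30 days (August has 31).
Sep 30, 2148 → Oct 30, 2148: 30 days (September has 30).
Oct 30, 2148 → Nov 30, 2148: 31 days (October has 31).
Nov 30, 2148 → Dec 30, 2148: 30 days (November has 30).
Dec 30, 2148 → Jan 30, 2149: 31 days (December has 31).
Jan 30, 2149 → Feb 28, 2149: 29 days (January has 31).
Feb 28, 2149 → Mar 28, 2149: 28 days (February has 28).
Mar 28, 2149 → Apr 28, 2149: 31 days (March has 31).
Apr 28, 2149 → May 28, 2149: 30 days (April has 30).
May 28, 2149 → Jun 28, 2149: 31 days (May has 31).
Jun 28, 2149 → Jul 28, 2149: 30 days (June has 30).
Jul 28, 2149 → Aug 18, 2149: 21 days.
Total: 718 days.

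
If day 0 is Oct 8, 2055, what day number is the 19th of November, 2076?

7713

Oct 8, 2055 → Oct 8, 2056: 366 days (Feb 29, 2056 is in that span).
Oct 8, 2056 → Oct 8, 2057: 365 days.
Oct 8, 2057 → Oct 8, 2058: 365 days.
Oct 8, 2058 → Oct 8, 2059: 365 days.
Oct 8, 2059 → Oct 8, 2060: 366 days (Feb 29, 2060 is in that span).
Oct 8, 2060 → Oct 8, 2061: 365 days.
Oct 8, 2061 → Oct 8, 2062: 365 days.
Oct 8, 2062 → Oct 8, 2063: 365 days.
Oct 8, 2063 → Oct 8, 2064: 366 days (Feb 29, 2064 is in that span).
Oct 8, 2064 → Oct 8, 2065: 365 days.
Oct 8, 2065 → Oct 8, 2066: 365 days.
Oct 8, 2066 → Oct 8, 2067: 365 days.
Oct 8, 2067 → Oct 8, 2068: 366 days (Feb 29, 2068 is in that span).
Oct 8, 2068 → Oct 8, 2069: 365 days.
Oct 8, 2069 → Oct 8, 2070: 365 days.
Oct 8, 2070 → Oct 8, 2071: 365 days.
Oct 8, 2071 → Oct 8, 2072: 366 days (Feb 29, 2072 is in that span).
Oct 8, 2072 → Oct 8, 2073: 365 days.
Oct 8, 2073 → Oct 8, 2074: 365 days.
Oct 8, 2074 → Oct 8, 2075: 365 days.
Oct 8, 2075 → Oct 8, 2076: 366 days (Feb 29, 2076 is in that span).
Oct 8, 2076 → Nov 8, 2076: 31 days (October has 31).
Nov 8, 2076 → Nov 19, 2076: 11 days.
Total: 7713 days.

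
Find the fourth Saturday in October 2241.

October 1, 2241 is a Friday.
The first Saturday is therefore October 2 (1 days later).
The fourth Saturday is 2 + 3×7 = October 23.

October 23, 2241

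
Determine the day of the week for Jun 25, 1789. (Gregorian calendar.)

Thursday

Doomsday rule: the anchor day for the 1700s is Sunday. For year 89: 89÷12 = 7 r 5, and 5÷4 = 1, so 7+5+1 = 13.
Sunday + 13 ≡ Saturday — that's 1789's doomsday.
In June the doomsday date is Jun 6.
Jun 25 is 19 days after Jun 6; 19 mod 7 = 5, so Saturday + 5 = Thursday.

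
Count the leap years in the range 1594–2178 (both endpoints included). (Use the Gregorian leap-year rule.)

142

Multiples of 4 in [1594,2178]: 146.
Of those, multiples of 100: 6 (not leap unless ÷400).
Multiples of 400: 2.
Leap years = 146 − 6 + 2 = 142.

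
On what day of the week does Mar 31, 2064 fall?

Monday

Doomsday rule: the anchor day for the 2000s is Tuesday. For year 64: 64÷12 = 5 r 4, and 4÷4 = 1, so 5+4+1 = 10.
Tuesday + 10 ≡ Friday — that's 2064's doomsday.
In March the doomsday date is Mar 14.
Mar 31 is 17 days after Mar 14; 17 mod 7 = 3, so Friday + 3 = Monday.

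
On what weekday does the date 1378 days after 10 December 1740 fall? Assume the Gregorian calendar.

Friday

First find the weekday of Dec 10, 1740. Doomsday rule: the anchor day for the 1700s is Sunday. For year 40: 40÷12 = 3 r 4, and 4÷4 = 1, so 3+4+1 = 8.
Sunday + 8 ≡ Monday — that's 1740's doomsday.
In December the doomsday date is Dec 12.
Dec 10 is 2 days before Dec 12; 2 mod 7 = 2, so Monday − 2 = Saturday.
1378 mod 7 = 6, so 1378 days after a Saturday is Saturday + 6 = Friday.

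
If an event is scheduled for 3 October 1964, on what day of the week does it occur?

January 1, 1964 is a Wednesday.
Jan 1, 1964 → Feb 1, 1964: 31 days (January has 31).
Feb 1, 1964 → Mar 1, 1964: 29 days (February has 29).
Mar 1, 1964 → Apr 1, 1964: 31 days (March has 31).
Apr 1, 1964 → May 1, 1964: 30 days (April has 30).
May 1, 1964 → Jun 1, 1964: 31 days (May has 31).
Jun 1, 1964 → Jul 1, 1964: 30 days (June has 30).
Jul 1, 1964 → Aug 1, 1964: 31 days (July has 31).
Aug 1, 1964 → Sep 1, 1964: 31 days (August has 31).
Sep 1, 1964 → Oct 1, 1964: 30 days (September has 30).
Oct 1, 1964 → Oct 3, 1964: 2 days.
Total: 276 days.
276 mod 7 = 3, so Wednesday + 3 = Saturday.

Saturday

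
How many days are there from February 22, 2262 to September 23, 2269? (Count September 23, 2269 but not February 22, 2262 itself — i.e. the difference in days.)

2770

Feb 22, 2262 → Feb 22, 2263: 365 days.
Feb 22, 2263 → Feb 22, 2264: 365 days.
Feb 22, 2264 → Feb 22, 2265: 366 days (Feb 29, 2264 is in that span).
Feb 22, 2265 → Feb 22, 2266: 365 days.
Feb 22, 2266 → Feb 22, 2267: 365 days.
Feb 22, 2267 → Feb 22, 2268: 365 days.
Feb 22, 2268 → Feb 22, 2269: 366 days (Feb 29, 2268 is in that span).
Feb 22, 2269 → Mar 22, 2269: 28 days (February has 28).
Mar 22, 2269 → Apr 22, 2269: 31 days (March has 31).
Apr 22, 2269 → May 22, 2269: 30 days (April has 30).
May 22, 2269 → Jun 22, 2269: 31 days (May has 31).
Jun 22, 2269 → Jul 22, 2269: 30 days (June has 30).
Jul 22, 2269 → Aug 22, 2269: 31 days (July has 31).
Aug 22, 2269 → Sep 22, 2269: 31 days (August has 31).
Sep 22, 2269 → Sep 23, 2269: 1 days.
Total: 2770 days.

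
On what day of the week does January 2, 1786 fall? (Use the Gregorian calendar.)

Monday

Doomsday rule: the anchor day for the 1700s is Sunday. For year 86: 86÷12 = 7 r 2, and 2÷4 = 0, so 7+2+0 = 9.
Sunday + 9 ≡ Tuesday — that's 1786's doomsday.
In January the doomsday date is Jan 3 (1786 is not a leap year).
Jan 2 is 1 day before Jan 3; 1 mod 7 = 1, so Tuesday − 1 = Monday.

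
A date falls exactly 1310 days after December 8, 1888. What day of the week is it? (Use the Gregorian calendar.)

Sunday

First find the weekday of Dec 8, 1888. Doomsday rule: the anchor day for the 1800s is Friday. For year 88: 88÷12 = 7 r 4, and 4÷4 = 1, so 7+4+1 = 12.
Friday + 12 ≡ Wednesday — that's 1888's doomsday.
In December the doomsday date is Dec 12.
Dec 8 is 4 days before Dec 12; 4 mod 7 = 4, so Wednesday − 4 = Saturday.
1310 mod 7 = 1, so 1310 days after a Saturday is Saturday + 1 = Sunday.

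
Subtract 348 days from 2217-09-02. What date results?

−2 → Aug 31, 2217 (end of Aug, 31 days; 346 left).
−31 → Jul 31, 2217 (end of Jul, 31 days; 315 left).
−31 → Jun 30, 2217 (end of Jun, 30 days; 284 left).
−30 → May 31, 2217 (end of May, 31 days; 254 left).
−31 → Apr 30, 2217 (end of Apr, 30 days; 223 left).
−30 → Mar 31, 2217 (end of Mar, 31 days; 193 left).
−31 → Feb 28, 2217 (end of Feb, 28 days; 162 left).
−28 → Jan 31, 2217 (end of Jan, 31 days; 134 left).
−31 → Dec 31, 2216 (end of Dec, 31 days; 103 left).
−31 → Nov 30, 2216 (end of Nov, 30 days; 72 left).
−30 → Oct 31, 2216 (end of Oct, 31 days; 42 left).
−31 → Sep 30, 2216 (end of Sep, 30 days; 11 left).
−11 → Sep 19, 2216.

September 19, 2216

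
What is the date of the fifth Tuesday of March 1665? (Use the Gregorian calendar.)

March 1, 1665 is a Sunday.
The first Tuesday is therefore March 3 (2 days later).
The fifth Tuesday is 3 + 4×7 = March 31.

March 31, 1665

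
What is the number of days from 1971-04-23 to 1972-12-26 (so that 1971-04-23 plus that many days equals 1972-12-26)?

Apr 23, 1971 → Apr 23, 1972: 366 days (Feb 29, 1972 is in that span).
Apr 23, 1972 → May 23, 1972: 30 days (April has 30).
May 23, 1972 → Jun 23, 1972: 31 days (May has 31).
Jun 23, 1972 → Jul 23, 1972: 30 days (June has 30).
Jul 23, 1972 → Aug 23, 1972: 31 days (July has 31).
Aug 23, 1972 → Sep 23, 1972: 31 days (August has 31).
Sep 23, 1972 → Oct 23, 1972: 30 days (September has 30).
Oct 23, 1972 → Nov 23, 1972: 31 days (October has 31).
Nov 23, 1972 → Dec 23, 1972: 30 days (November has 30).
Dec 23, 1972 → Dec 26, 1972: 3 days.
Total: 613 days.

613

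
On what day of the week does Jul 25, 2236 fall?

Doomsday rule: the anchor day for the 2200s is Friday. For year 36: 36÷12 = 3 r 0, and 0÷4 = 0, so 3+0+0 = 3.
Friday + 3 ≡ Monday — that's 2236's doomsday.
In July the doomsday date is Jul 11.
Jul 25 is 14 days after Jul 11; 14 mod 7 = 0, so Monday + 0 = Monday.

Monday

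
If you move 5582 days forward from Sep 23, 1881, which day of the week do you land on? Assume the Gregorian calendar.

Sep 23, 1881 is a Friday.
5582 mod 7 = 3, so 5582 days after a Friday is Friday + 3 = Monday.

Monday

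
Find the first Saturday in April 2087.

April 1, 2087 is a Tuesday.
The first Saturday is therefore April 5 (4 days later).

April 5, 2087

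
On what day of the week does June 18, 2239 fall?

Tuesday

Doomsday rule: the anchor day for the 2200s is Friday. For year 39: 39÷12 = 3 r 3, and 3÷4 = 0, so 3+3+0 = 6.
Friday + 6 ≡ Thursday — that's 2239's doomsday.
In June the doomsday date is Jun 6.
Jun 18 is 12 days after Jun 6; 12 mod 7 = 5, so Thursday + 5 = Tuesday.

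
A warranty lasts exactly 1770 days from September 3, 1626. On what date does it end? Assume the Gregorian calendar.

+365 (one year) → Sep 3, 1627 (1405 left).
+366 (one year; includes Feb 29, 1628) → Sep 3, 1628 (1039 left).
+365 (one year) → Sep 3, 1629 (674 left).
+365 (one year) → Sep 3, 1630 (309 left).
Sep has 30 days: +28 → Oct 1, 1630 (281 left).
Oct has 31 days: +31 → Nov 1, 1630 (250 left).
Nov has 30 days: +30 → Dec 1, 1630 (220 left).
Dec has 31 days: +31 → Jan 1, 1631 (189 left).
Jan has 31 days: +31 → Feb 1, 1631 (158 left).
Feb has 28 days: +28 → Mar 1, 1631 (130 left).
Mar has 31 days: +31 → Apr 1, 1631 (99 left).
Apr has 30 days: +30 → May 1, 1631 (69 left).
May has 31 days: +31 → Jun 1, 1631 (38 left).
Jun has 30 days: +30 → Jul 1, 1631 (8 left).
+8 → Jul 9, 1631.

July 9, 1631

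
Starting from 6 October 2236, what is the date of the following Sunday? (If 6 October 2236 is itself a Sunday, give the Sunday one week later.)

Oct 6, 2236 is a Thursday.
From Thursday to the next Sunday is 3 days.
Oct 6, 2236 + 3 = Oct 9, 2236.

October 9, 2236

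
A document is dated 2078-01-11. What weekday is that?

January 1, 2078 is a Saturday.
Jan 1, 2078 → Jan 11, 2078: 10 days.
Total: 10 days.
10 mod 7 = 3, so Saturday + 3 = Tuesday.

Tuesday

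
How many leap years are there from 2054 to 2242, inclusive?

45

Multiples of 4 in [2054,2242]: 47.
Of those, multiples of 100: 2 (not leap unless ÷400).
Multiples of 400: 0.
Leap years = 47 − 2 + 0 = 45.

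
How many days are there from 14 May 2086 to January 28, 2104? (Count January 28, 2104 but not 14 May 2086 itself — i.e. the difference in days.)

6467

May 14, 2086 → May 14, 2087: 365 days.
May 14, 2087 → May 14, 2088: 366 days (Feb 29, 2088 is in that span).
May 14, 2088 → May 14, 2089: 365 days.
May 14, 2089 → May 14, 2090: 365 days.
May 14, 2090 → May 14, 2091: 365 days.
May 14, 2091 → May 14, 2092: 366 days (Feb 29, 2092 is in that span).
May 14, 2092 → May 14, 2093: 365 days.
May 14, 2093 → May 14, 2094: 365 days.
May 14, 2094 → May 14, 2095: 365 days.
May 14, 2095 → May 14, 2096: 366 days (Feb 29, 2096 is in that span).
May 14, 2096 → May 14, 2097: 365 days.
May 14, 2097 → May 14, 2098: 365 days.
May 14, 2098 → May 14, 2099: 365 days.
May 14, 2099 → May 14, 2100: 365 days.
May 14, 2100 → May 14, 2101: 365 days.
May 14, 2101 → May 14, 2102: 365 days.
May 14, 2102 → May 14, 2103: 365 days.
May 14, 2103 → Jun 14, 2103: 31 days (May has 31).
Jun 14, 2103 → Jul 14, 2103: 30 days (June has 30).
Jul 14, 2103 → Aug 14, 2103: 31 days (July has 31).
Aug 14, 2103 → Sep 14, 2103: 31 days (August has 31).
Sep 14, 2103 → Oct 14, 2103: 30 days (September has 30).
Oct 14, 2103 → Nov 14, 2103: 31 days (October has 31).
Nov 14, 2103 → Dec 14, 2103: 30 days (November has 30).
Dec 14, 2103 → Jan 14, 2104: 31 days (December has 31).
Jan 14, 2104 → Jan 28, 2104: 14 days.
Total: 6467 days.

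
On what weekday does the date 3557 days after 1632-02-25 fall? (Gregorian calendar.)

First find the weekday of Feb 25, 1632. Doomsday rule: the anchor day for the 1600s is Tuesday. For year 32: 32÷12 = 2 r 8, and 8÷4 = 2, so 2+8+2 = 12.
Tuesday + 12 ≡ Sunday — that's 1632's doomsday.
In February the doomsday date is Feb 29 (1632 is a leap year (divisible by 4)).
Feb 25 is 4 days before Feb 29; 4 mod 7 = 4, so Sunday − 4 = Wednesday.
3557 mod 7 = 1, so 3557 days after a Wednesday is Wednesday + 1 = Thursday.

Thursday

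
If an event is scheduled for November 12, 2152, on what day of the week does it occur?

Doomsday rule: the anchor day for the 2100s is Sunday. For year 52: 52÷12 = 4 r 4, and 4÷4 = 1, so 4+4+1 = 9.
Sunday + 9 ≡ Tuesday — that's 2152's doomsday.
In November the doomsday date is Nov 7.
Nov 12 is 5 days after Nov 7; 5 mod 7 = 5, so Tuesday + 5 = Sunday.

Sunday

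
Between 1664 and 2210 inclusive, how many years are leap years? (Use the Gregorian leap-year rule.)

Multiples of 4 in [1664,2210]: 137.
Of those, multiples of 100: 6 (not leap unless ÷400).
Multiples of 400: 1.
Leap years = 137 − 6 + 1 = 132.

132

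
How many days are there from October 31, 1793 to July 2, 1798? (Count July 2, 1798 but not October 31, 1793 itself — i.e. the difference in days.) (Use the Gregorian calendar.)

Oct 31, 1793 → Oct 31, 1794: 365 days.
Oct 31, 1794 → Oct 31, 1795: 365 days.
Oct 31, 1795 → Oct 31, 1796: 366 days (Feb 29, 1796 is in that span).
Oct 31, 1796 → Oct 31, 1797: 365 days.
Oct 31, 1797 → Nov 30, 1797: 30 days (October has 31).
Nov 30, 1797 → Dec 30, 1797: 30 days (November has 30).
Dec 30, 1797 → Jan 30, 1798: 31 days (December has 31).
Jan 30, 1798 → Feb 28, 1798: 29 days (January has 31).
Feb 28, 1798 → Mar 28, 1798: 28 days (February has 28).
Mar 28, 1798 → Apr 28, 1798: 31 days (March has 31).
Apr 28, 1798 → May 28, 1798: 30 days (April has 30).
May 28, 1798 → Jun 28, 1798: 31 days (May has 31).
Jun 28, 1798 → Jul 2, 1798: 4 days.
Total: 1705 days.

1705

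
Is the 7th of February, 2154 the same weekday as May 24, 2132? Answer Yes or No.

No

From May 24, 2132 to Feb 7, 2154 is 7929 days.
7929 mod 7 = 5, so they are different weekdays.
(May 24, 2132 is a Saturday; Feb 7, 2154 is a Thursday.)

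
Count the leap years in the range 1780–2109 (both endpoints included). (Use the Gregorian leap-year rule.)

80

Multiples of 4 in [1780,2109]: 83.
Of those, multiples of 100: 4 (not leap unless ÷400).
Multiples of 400: 1.
Leap years = 83 − 4 + 1 = 80.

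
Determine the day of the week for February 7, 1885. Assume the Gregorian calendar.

January 1, 1885 is a Thursday.
Jan 1, 1885 → Feb 1, 1885: 31 days (January has 31).
Feb 1, 1885 → Feb 7, 1885: 6 days.
Total: 37 days.
37 mod 7 = 2, so Thursday + 2 = Saturday.

Saturday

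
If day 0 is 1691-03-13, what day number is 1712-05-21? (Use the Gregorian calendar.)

7739

Mar 13, 1691 → Mar 13, 1692: 366 days (Feb 29, 1692 is in that span).
Mar 13, 1692 → Mar 13, 1693: 365 days.
Mar 13, 1693 → Mar 13, 1694: 365 days.
Mar 13, 1694 → Mar 13, 1695: 365 days.
Mar 13, 1695 → Mar 13, 1696: 366 days (Feb 29, 1696 is in that span).
Mar 13, 1696 → Mar 13, 1697: 365 days.
Mar 13, 1697 → Mar 13, 1698: 365 days.
Mar 13, 1698 → Mar 13, 1699: 365 days.
Mar 13, 1699 → Mar 13, 1700: 365 days.
Mar 13, 1700 → Mar 13, 1701: 365 days.
Mar 13, 1701 → Mar 13, 1702: 365 days.
Mar 13, 1702 → Mar 13, 1703: 365 days.
Mar 13, 1703 → Mar 13, 1704: 366 days (Feb 29, 1704 is in that span).
Mar 13, 1704 → Mar 13, 1705: 365 days.
Mar 13, 1705 → Mar 13, 1706: 365 days.
Mar 13, 1706 → Mar 13, 1707: 365 days.
Mar 13, 1707 → Mar 13, 1708: 366 days (Feb 29, 1708 is in that span).
Mar 13, 1708 → Mar 13, 1709: 365 days.
Mar 13, 1709 → Mar 13, 1710: 365 days.
Mar 13, 1710 → Mar 13, 1711: 365 days.
Mar 13, 1711 → Mar 13, 1712: 366 days (Feb 29, 1712 is in that span).
Mar 13, 1712 → Apr 13, 1712: 31 days (March has 31).
Apr 13, 1712 → May 13, 1712: 30 days (April has 30).
May 13, 1712 → May 21, 1712: 8 days.
Total: 7739 days.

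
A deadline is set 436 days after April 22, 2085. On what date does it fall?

July 2, 2086

+365 (one year) → Apr 22, 2086 (71 left).
Apr has 30 days: +9 → May 1, 2086 (62 left).
May has 31 days: +31 → Jun 1, 2086 (31 left).
Jun has 30 days: +30 → Jul 1, 2086 (1 left).
+1 → Jul 2, 2086.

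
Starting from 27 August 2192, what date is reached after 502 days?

+365 (one year) → Aug 27, 2193 (137 left).
Aug has 31 days: +5 → Sep 1, 2193 (132 left).
Sep has 30 days: +30 → Oct 1, 2193 (102 left).
Oct has 31 days: +31 → Nov 1, 2193 (71 left).
Nov has 30 days: +30 → Dec 1, 2193 (41 left).
Dec has 31 days: +31 → Jan 1, 2194 (10 left).
+10 → Jan 11, 2194.

January 11, 2194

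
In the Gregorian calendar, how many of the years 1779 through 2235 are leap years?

Multiples of 4 in [1779,2235]: 114.
Of those, multiples of 100: 5 (not leap unless ÷400).
Multiples of 400: 1.
Leap years = 114 − 5 + 1 = 110.

110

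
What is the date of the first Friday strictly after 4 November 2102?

Nov 4, 2102 is a Saturday.
From Saturday to the next Friday is 6 days.
Nov 4, 2102 + 6 = Nov 10, 2102.

November 10, 2102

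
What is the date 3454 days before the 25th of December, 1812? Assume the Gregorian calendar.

−366 (one year; includes Feb 29, 1812) → Dec 25, 1811 (3088 left).
−365 (one year) → Dec 25, 1810 (2723 left).
−365 (one year) → Dec 25, 1809 (2358 left).
−365 (one year) → Dec 25, 1808 (1993 left).
−366 (one year; includes Feb 29, 1808) → Dec 25, 1807 (1627 left).
−365 (one year) → Dec 25, 1806 (1262 left).
−365 (one year) → Dec 25, 1805 (897 left).
−365 (one year) → Dec 25, 1804 (532 left).
−366 (one year; includes Feb 29, 1804) → Dec 25, 1803 (166 left).
−25 → Nov 30, 1803 (end of Nov, 30 days; 141 left).
−30 → Oct 31, 1803 (end of Oct, 31 days; 111 left).
−31 → Sep 30, 1803 (end of Sep, 30 days; 80 left).
−30 → Aug 31, 1803 (end of Aug, 31 days; 50 left).
−31 → Jul 31, 1803 (end of Jul, 31 days; 19 left).
−19 → Jul 12, 1803.

July 12, 1803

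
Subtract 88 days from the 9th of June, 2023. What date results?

March 13, 2023

−9 → May 31, 2023 (end of May, 31 days; 79 left).
−31 → Apr 30, 2023 (end of Apr, 30 days; 48 left).
−30 → Mar 31, 2023 (end of Mar, 31 days; 18 left).
−18 → Mar 13, 2023.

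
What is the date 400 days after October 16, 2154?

November 20, 2155

Oct has 31 days: +16 → Nov 1, 2154 (384 left).
Nov has 30 days: +30 → Dec 1, 2154 (354 left).
Dec has 31 days: +31 → Jan 1, 2155 (323 left).
Jan has 31 days: +31 → Feb 1, 2155 (292 left).
Feb has 28 days: +28 → Mar 1, 2155 (264 left).
Mar has 31 days: +31 → Apr 1, 2155 (233 left).
Apr has 30 days: +30 → May 1, 2155 (203 left).
May has 31 days: +31 → Jun 1, 2155 (172 left).
Jun has 30 days: +30 → Jul 1, 2155 (142 left).
Jul has 31 days: +31 → Aug 1, 2155 (111 left).
Aug has 31 days: +31 → Sep 1, 2155 (80 left).
Sep has 30 days: +30 → Oct 1, 2155 (50 left).
Oct has 31 days: +31 → Nov 1, 2155 (19 left).
+19 → Nov 20, 2155.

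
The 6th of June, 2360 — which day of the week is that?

Monday

Doomsday rule: the anchor day for the 2300s is Wednesday. For year 60: 60÷12 = 5 r 0, and 0÷4 = 0, so 5+0+0 = 5.
Wednesday + 5 ≡ Monday — that's 2360's doomsday.
In June the doomsday date is Jun 6.
Jun 6 is the doomsday itself: Monday.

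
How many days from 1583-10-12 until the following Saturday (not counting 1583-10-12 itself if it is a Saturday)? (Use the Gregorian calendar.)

Oct 12, 1583 is a Wednesday.
From Wednesday to the next Saturday is 3 days.

3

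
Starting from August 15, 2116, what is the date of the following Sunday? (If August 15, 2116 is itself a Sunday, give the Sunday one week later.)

Aug 15, 2116 is a Saturday.
From Saturday to the next Sunday is 1 day.
Aug 15, 2116 + 1 = Aug 16, 2116.

August 16, 2116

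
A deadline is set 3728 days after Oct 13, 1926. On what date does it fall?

December 27, 1936

+365 (one year) → Oct 13, 1927 (3363 left).
+366 (one year; includes Feb 29, 1928) → Oct 13, 1928 (2997 left).
+365 (one year) → Oct 13, 1929 (2632 left).
+365 (one year) → Oct 13, 1930 (2267 left).
+365 (one year) → Oct 13, 1931 (1902 left).
+366 (one year; includes Feb 29, 1932) → Oct 13, 1932 (1536 left).
+365 (one year) → Oct 13, 1933 (1171 left).
+365 (one year) → Oct 13, 1934 (806 left).
+365 (one year) → Oct 13, 1935 (441 left).
+366 (one year; includes Feb 29, 1936) → Oct 13, 1936 (75 left).
Oct has 31 days: +19 → Nov 1, 1936 (56 left).
Nov has 30 days: +30 → Dec 1, 1936 (26 left).
+26 → Dec 27, 1936.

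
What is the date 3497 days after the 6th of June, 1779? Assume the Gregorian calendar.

+366 (one year; includes Feb 29, 1780) → Jun 6, 1780 (3131 left).
+365 (one year) → Jun 6, 1781 (2766 left).
+365 (one year) → Jun 6, 1782 (2401 left).
+365 (one year) → Jun 6, 1783 (2036 left).
+366 (one year; includes Feb 29, 1784) → Jun 6, 1784 (1670 left).
+365 (one year) → Jun 6, 1785 (1305 left).
+365 (one year) → Jun 6, 1786 (940 left).
+365 (one year) → Jun 6, 1787 (575 left).
+366 (one year; includes Feb 29, 1788) → Jun 6, 1788 (209 left).
Jun has 30 days: +25 → Jul 1, 1788 (184 left).
Jul has 31 days: +31 → Aug 1, 1788 (153 left).
Aug has 31 days: +31 → Sep 1, 1788 (122 left).
Sep has 30 days: +30 → Oct 1, 1788 (92 left).
Oct has 31 days: +31 → Nov 1, 1788 (61 left).
Nov has 30 days: +30 → Dec 1, 1788 (31 left).
Dec has 31 days: +31 → Jan 1, 1789 (0 left).

January 1, 1789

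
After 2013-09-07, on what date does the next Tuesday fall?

September 10, 2013

Sep 7, 2013 is a Saturday.
From Saturday to the next Tuesday is 3 days.
Sep 7, 2013 + 3 = Sep 10, 2013.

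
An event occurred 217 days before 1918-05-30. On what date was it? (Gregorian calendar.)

October 25, 1917

−30 → Apr 30, 1918 (end of Apr, 30 days; 187 left).
−30 → Mar 31, 1918 (end of Mar, 31 days; 157 left).
−31 → Feb 28, 1918 (end of Feb, 28 days; 126 left).
−28 → Jan 31, 1918 (end of Jan, 31 days; 98 left).
−31 → Dec 31, 1917 (end of Dec, 31 days; 67 left).
−31 → Nov 30, 1917 (end of Nov, 30 days; 36 left).
−30 → Oct 31, 1917 (end of Oct, 31 days; 6 left).
−6 → Oct 25, 1917.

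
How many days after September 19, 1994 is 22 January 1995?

Sep 19, 1994 → Oct 19, 1994: 30 days (September has 30).
Oct 19, 1994 → Nov 19, 1994: 31 days (October has 31).
Nov 19, 1994 → Dec 19, 1994: 30 days (November has 30).
Dec 19, 1994 → Jan 19, 1995: 31 days (December has 31).
Jan 19, 1995 → Jan 22, 1995: 3 days.
Total: 125 days.

125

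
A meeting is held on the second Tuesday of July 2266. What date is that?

July 10, 2266

July 1, 2266 is a Sunday.
The first Tuesday is therefore July 3 (2 days later).
The second Tuesday is 3 + 1×7 = July 10.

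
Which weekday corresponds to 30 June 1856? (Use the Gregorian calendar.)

Doomsday rule: the anchor day for the 1800s is Friday. For year 56: 56÷12 = 4 r 8, and 8÷4 = 2, so 4+8+2 = 14.
Friday + 14 ≡ Friday — that's 1856's doomsday.
In June the doomsday date is Jun 6.
Jun 30 is 24 days after Jun 6; 24 mod 7 = 3, so Friday + 3 = Monday.

Monday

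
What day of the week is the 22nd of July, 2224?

January 1, 2224 is a Thursday.
Jan 1, 2224 → Feb 1, 2224: 31 days (January has 31).
Feb 1, 2224 → Mar 1, 2224: 29 days (February has 29).
Mar 1, 2224 → Apr 1, 2224: 31 days (March has 31).
Apr 1, 2224 → May 1, 2224: 30 days (April has 30).
May 1, 2224 → Jun 1, 2224: 31 days (May has 31).
Jun 1, 2224 → Jul 1, 2224: 30 days (June has 30).
Jul 1, 2224 → Jul 22, 2224: 21 days.
Total: 203 days.
203 mod 7 = 0, so Thursday + 0 = Thursday.

Thursday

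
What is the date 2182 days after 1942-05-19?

May 9, 1948

+365 (one year) → May 19, 1943 (1817 left).
+366 (one year; includes Feb 29, 1944) → May 19, 1944 (1451 left).
+365 (one year) → May 19, 1945 (1086 left).
+365 (one year) → May 19, 1946 (721 left).
+365 (one year) → May 19, 1947 (356 left).
May has 31 days: +13 → Jun 1, 1947 (343 left).
Jun has 30 days: +30 → Jul 1, 1947 (313 left).
Jul has 31 days: +31 → Aug 1, 1947 (282 left).
Aug has 31 days: +31 → Sep 1, 1947 (251 left).
Sep has 30 days: +30 → Oct 1, 1947 (221 left).
Oct has 31 days: +31 → Nov 1, 1947 (190 left).
Nov has 30 days: +30 → Dec 1, 1947 (160 left).
Dec has 31 days: +31 → Jan 1, 1948 (129 left).
Jan has 31 days: +31 → Feb 1, 1948 (98 left).
Feb has 29 days: +29 → Mar 1, 1948 (69 left).
Mar has 31 days: +31 → Apr 1, 1948 (38 left).
Apr has 30 days: +30 → May 1, 1948 (8 left).
+8 → May 9, 1948.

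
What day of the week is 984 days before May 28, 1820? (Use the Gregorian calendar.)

Wednesday

May 28, 1820 is a Sunday.
984 mod 7 = 4, so 984 days before a Sunday is Sunday − 4 = Wednesday.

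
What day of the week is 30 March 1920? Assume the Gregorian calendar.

Tuesday

Doomsday rule: the anchor day for the 1900s is Wednesday. For year 20: 20÷12 = 1 r 8, and 8÷4 = 2, so 1+8+2 = 11.
Wednesday + 11 ≡ Sunday — that's 1920's doomsday.
In March the doomsday date is Mar 14.
Mar 30 is 16 days after Mar 14; 16 mod 7 = 2, so Sunday + 2 = Tuesday.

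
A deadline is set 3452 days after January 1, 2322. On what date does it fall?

+365 (one year) → Jan 1, 2323 (3087 left).
+365 (one year) → Jan 1, 2324 (2722 left).
+366 (one year; includes Feb 29, 2324) → Jan 1, 2325 (2356 left).
+365 (one year) → Jan 1, 2326 (1991 left).
+365 (one year) → Jan 1, 2327 (1626 left).
+365 (one year) → Jan 1, 2328 (1261 left).
+366 (one year; includes Feb 29, 2328) → Jan 1, 2329 (895 left).
+365 (one year) → Jan 1, 2330 (530 left).
+365 (one year) → Jan 1, 2331 (165 left).
Jan has 31 days: +31 → Feb 1, 2331 (134 left).
Feb has 28 days: +28 → Mar 1, 2331 (106 left).
Mar has 31 days: +31 → Apr 1, 2331 (75 left).
Apr has 30 days: +30 → May 1, 2331 (45 left).
May has 31 days: +31 → Jun 1, 2331 (14 left).
+14 → Jun 15, 2331.

June 15, 2331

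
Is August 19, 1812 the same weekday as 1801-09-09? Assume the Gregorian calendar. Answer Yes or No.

From Sep 9, 1801 to Aug 19, 1812 is 3997 days.
3997 mod 7 = 0, so they are the same weekday.
(Sep 9, 1801 is a Wednesday; Aug 19, 1812 is a Wednesday.)

Yes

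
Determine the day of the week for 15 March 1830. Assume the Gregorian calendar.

Doomsday rule: the anchor day for the 1800s is Friday. For year 30: 30÷12 = 2 r 6, and 6÷4 = 1, so 2+6+1 = 9.
Friday + 9 ≡ Sunday — that's 1830's doomsday.
In March the doomsday date is Mar 14.
Mar 15 is 1 day after Mar 14; 1 mod 7 = 1, so Sunday + 1 = Monday.

Monday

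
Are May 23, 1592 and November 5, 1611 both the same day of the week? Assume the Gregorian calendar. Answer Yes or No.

From May 23, 1592 to Nov 5, 1611 is 7105 days.
7105 mod 7 = 0, so they are the same weekday.
(May 23, 1592 is a Saturday; Nov 5, 1611 is a Saturday.)

Yes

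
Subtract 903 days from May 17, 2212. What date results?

−366 (one year; includes Feb 29, 2212) → May 17, 2211 (537 left).
−365 (one year) → May 17, 2210 (172 left).
−17 → Apr 30, 2210 (end of Apr, 30 days; 155 left).
−30 → Mar 31, 2210 (end of Mar, 31 days; 125 left).
−31 → Feb 28, 2210 (end of Feb, 28 days; 94 left).
−28 → Jan 31, 2210 (end of Jan, 31 days; 66 left).
−31 → Dec 31, 2209 (end of Dec, 31 days; 35 left).
−31 → Nov 30, 2209 (end of Nov, 30 days; 4 left).
−4 → Nov 26, 2209.

November 26, 2209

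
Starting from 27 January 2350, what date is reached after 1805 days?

January 6, 2355

+365 (one year) → Jan 27, 2351 (1440 left).
+365 (one year) → Jan 27, 2352 (1075 left).
+366 (one year; includes Feb 29, 2352) → Jan 27, 2353 (709 left).
+365 (one year) → Jan 27, 2354 (344 left).
Jan has 31 days: +5 → Feb 1, 2354 (339 left).
Feb has 28 days: +28 → Mar 1, 2354 (311 left).
Mar has 31 days: +31 → Apr 1, 2354 (280 left).
Apr has 30 days: +30 → May 1, 2354 (250 left).
May has 31 days: +31 → Jun 1, 2354 (219 left).
Jun has 30 days: +30 → Jul 1, 2354 (189 left).
Jul has 31 days: +31 → Aug 1, 2354 (158 left).
Aug has 31 days: +31 → Sep 1, 2354 (127 left).
Sep has 30 days: +30 → Oct 1, 2354 (97 left).
Oct has 31 days: +31 → Nov 1, 2354 (66 left).
Nov has 30 days: +30 → Dec 1, 2354 (36 left).
Dec has 31 days: +31 → Jan 1, 2355 (5 left).
+5 → Jan 6, 2355.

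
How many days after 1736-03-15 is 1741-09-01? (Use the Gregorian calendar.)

Mar 15, 1736 → Mar 15, 1737: 365 days.
Mar 15, 1737 → Mar 15, 1738: 365 days.
Mar 15, 1738 → Mar 15, 1739: 365 days.
Mar 15, 1739 → Mar 15, 1740: 366 days (Feb 29, 1740 is in that span).
Mar 15, 1740 → Mar 15, 1741: 365 days.
Mar 15, 1741 → Apr 15, 1741: 31 days (March has 31).
Apr 15, 1741 → May 15, 1741: 30 days (April has 30).
May 15, 1741 → Jun 15, 1741: 31 days (May has 31).
Jun 15, 1741 → Jul 15, 1741: 30 days (June has 30).
Jul 15, 1741 → Aug 15, 1741: 31 days (July has 31).
Aug 15, 1741 → Sep 1, 1741: 17 days.
Total: 1996 days.

1996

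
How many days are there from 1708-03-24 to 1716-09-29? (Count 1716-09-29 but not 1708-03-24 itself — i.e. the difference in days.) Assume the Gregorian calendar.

Mar 24, 1708 → Mar 24, 1709: 365 days.
Mar 24, 1709 → Mar 24, 1710: 365 days.
Mar 24, 1710 → Mar 24, 1711: 365 days.
Mar 24, 1711 → Mar 24, 1712: 366 days (Feb 29, 1712 is in that span).
Mar 24, 1712 → Mar 24, 1713: 365 days.
Mar 24, 1713 → Mar 24, 1714: 365 days.
Mar 24, 1714 → Mar 24, 1715: 365 days.
Mar 24, 1715 → Mar 24, 1716: 366 days (Feb 29, 1716 is in that span).
Mar 24, 1716 → Apr 24, 1716: 31 days (March has 31).
Apr 24, 1716 → May 24, 1716: 30 days (April has 30).
May 24, 1716 → Jun 24, 1716: 31 days (May has 31).
Jun 24, 1716 → Jul 24, 1716: 30 days (June has 30).
Jul 24, 1716 → Aug 24, 1716: 31 days (July has 31).
Aug 24, 1716 → Sep 24, 1716: 31 days (August has 31).
Sep 24, 1716 → Sep 29, 1716: 5 days.
Total: 3111 days.

3111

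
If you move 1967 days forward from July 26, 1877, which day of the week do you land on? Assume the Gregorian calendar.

Jul 26, 1877 is a Thursday.
1967 mod 7 = 0, so 1967 days after a Thursday is Thursday + 0 = Thursday.

Thursday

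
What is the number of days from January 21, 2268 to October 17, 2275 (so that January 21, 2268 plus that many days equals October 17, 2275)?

2826

Jan 21, 2268 → Jan 21, 2269: 366 days (Feb 29, 2268 is in that span).
Jan 21, 2269 → Jan 21, 2270: 365 days.
Jan 21, 2270 → Jan 21, 2271: 365 days.
Jan 21, 2271 → Jan 21, 2272: 365 days.
Jan 21, 2272 → Jan 21, 2273: 366 days (Feb 29, 2272 is in that span).
Jan 21, 2273 → Jan 21, 2274: 365 days.
Jan 21, 2274 → Jan 21, 2275: 365 days.
Jan 21, 2275 → Feb 21, 2275: 31 days (January has 31).
Feb 21, 2275 → Mar 21, 2275: 28 days (February has 28).
Mar 21, 2275 → Apr 21, 2275: 31 days (March has 31).
Apr 21, 2275 → May 21, 2275: 30 days (April has 30).
May 21, 2275 → Jun 21, 2275: 31 days (May has 31).
Jun 21, 2275 → Jul 21, 2275: 30 days (June has 30).
Jul 21, 2275 → Aug 21, 2275: 31 days (July has 31).
Aug 21, 2275 → Sep 21, 2275: 31 days (August has 31).
Sep 21, 2275 → Oct 17, 2275: 26 days.
Total: 2826 days.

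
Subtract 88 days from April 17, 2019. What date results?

−17 → Mar 31, 2019 (end of Mar, 31 days; 71 left).
−31 → Feb 28, 2019 (end of Feb, 28 days; 40 left).
−28 → Jan 31, 2019 (end of Jan, 31 days; 12 left).
−12 → Jan 19, 2019.

January 19, 2019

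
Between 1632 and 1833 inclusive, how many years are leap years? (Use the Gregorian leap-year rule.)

49

Multiples of 4 in [1632,1833]: 51.
Of those, multiples of 100: 2 (not leap unless ÷400).
Multiples of 400: 0.
Leap years = 51 − 2 + 0 = 49.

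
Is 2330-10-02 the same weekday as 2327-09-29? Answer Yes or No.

Yes

From Sep 29, 2327 to Oct 2, 2330 is 1099 days.
1099 mod 7 = 0, so they are the same weekday.
(Sep 29, 2327 is a Thursday; Oct 2, 2330 is a Thursday.)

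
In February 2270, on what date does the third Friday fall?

February 1, 2270 is a Tuesday.
The first Friday is therefore February 4 (3 days later).
The third Friday is 4 + 2×7 = February 18.

February 18, 2270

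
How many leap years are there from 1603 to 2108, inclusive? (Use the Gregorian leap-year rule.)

Multiples of 4 in [1603,2108]: 127.
Of those, multiples of 100: 5 (not leap unless ÷400).
Multiples of 400: 1.
Leap years = 127 − 5 + 1 = 123.

123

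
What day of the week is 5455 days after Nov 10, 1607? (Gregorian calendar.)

First find the weekday of Nov 10, 1607. Doomsday rule: the anchor day for the 1600s is Tuesday. For year 07: 7÷12 = 0 r 7, and 7÷4 = 1, so 0+7+1 = 8.
Tuesday + 8 ≡ Wednesday — that's 1607's doomsday.
In November the doomsday date is Nov 7.
Nov 10 is 3 days after Nov 7; 3 mod 7 = 3, so Wednesday + 3 = Saturday.
5455 mod 7 = 2, so 5455 days after a Saturday is Saturday + 2 = Monday.

Monday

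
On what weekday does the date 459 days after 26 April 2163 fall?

Saturday

Apr 26, 2163 is a Tuesday.
459 mod 7 = 4, so 459 days after a Tuesday is Tuesday + 4 = Saturday.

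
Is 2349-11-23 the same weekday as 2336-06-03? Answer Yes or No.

From Jun 3, 2336 to Nov 23, 2349 is 4921 days.
4921 mod 7 = 0, so they are the same weekday.
(Jun 3, 2336 is a Wednesday; Nov 23, 2349 is a Wednesday.)

Yes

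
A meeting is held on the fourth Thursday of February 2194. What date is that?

February 1, 2194 is a Saturday.
The first Thursday is therefore February 6 (5 days later).
The fourth Thursday is 6 + 3×7 = February 27.

February 27, 2194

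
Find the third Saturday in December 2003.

December 20, 2003

December 1, 2003 is a Monday.
The first Saturday is therefore December 6 (5 days later).
The third Saturday is 6 + 2×7 = December 20.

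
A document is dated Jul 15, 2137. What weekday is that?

Monday

Doomsday rule: the anchor day for the 2100s is Sunday. For year 37: 37÷12 = 3 r 1, and 1÷4 = 0, so 3+1+0 = 4.
Sunday + 4 ≡ Thursday — that's 2137's doomsday.
In July the doomsday date is Jul 11.
Jul 15 is 4 days after Jul 11; 4 mod 7 = 4, so Thursday + 4 = Monday.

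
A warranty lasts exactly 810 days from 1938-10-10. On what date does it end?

+365 (one year) → Oct 10, 1939 (445 left).
+366 (one year; includes Feb 29, 1940) → Oct 10, 1940 (79 left).
Oct has 31 days: +22 → Nov 1, 1940 (57 left).
Nov has 30 days: +30 → Dec 1, 1940 (27 left).
+27 → Dec 28, 1940.

December 28, 1940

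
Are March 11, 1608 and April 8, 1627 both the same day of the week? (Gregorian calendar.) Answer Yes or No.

From Mar 11, 1608 to Apr 8, 1627 is 6967 days.
6967 mod 7 = 2, so they are different weekdays.
(Mar 11, 1608 is a Tuesday; Apr 8, 1627 is a Thursday.)

No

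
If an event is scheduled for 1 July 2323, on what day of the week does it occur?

Doomsday rule: the anchor day for the 2300s is Wednesday. For year 23: 23÷12 = 1 r 11, and 11÷4 = 2, so 1+11+2 = 14.
Wednesday + 14 ≡ Wednesday — that's 2323's doomsday.
In July the doomsday date is Jul 11.
Jul 1 is 10 days before Jul 11; 10 mod 7 = 3, so Wednesday − 3 = Sunday.

Sunday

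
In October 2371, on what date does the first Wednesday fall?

October 6, 2371

October 1, 2371 is a Friday.
The first Wednesday is therefore October 6 (5 days later).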